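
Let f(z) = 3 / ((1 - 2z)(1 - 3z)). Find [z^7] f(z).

Partial fractions give a closed form: a_n = (-6)·2^n + (9)·3^n.
At n = 7: a_7 = 18915.

18915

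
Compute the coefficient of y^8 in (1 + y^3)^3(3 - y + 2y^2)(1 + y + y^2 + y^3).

(1 + y^3)^3 has coefficients 1,0,0,3,0,0,3,0,0 for degrees 0…8.
(3 - y + 2y^2) has coefficients 3,-1,2,0,0,0,0,0,0 for degrees 0…8.
Finally multiplying by (1 + y + y^2 + y^3), the product of all factors after the first has coefficients 3,2,4,4,1,2,0,0,0 for degrees 0…8.
[y^8] = 1·0 + 3·2 + 3·4 = 18.

18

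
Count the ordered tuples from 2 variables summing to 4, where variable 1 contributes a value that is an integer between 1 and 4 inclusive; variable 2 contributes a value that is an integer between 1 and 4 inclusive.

The generating function for the choices is (z + z² + z³ + z⁴)·(z + z² + z³ + z⁴); the count is [z⁴].
(z + z² + z³ + z⁴) has coefficients 0,1,1,1,1 for degrees 0…4.
(z + z² + z³ + z⁴) has coefficients 0,1,1,1,1 for degrees 0…4.
[z⁴] = 1·1 + 1·1 + 1·1 + 1·0 = 3.

3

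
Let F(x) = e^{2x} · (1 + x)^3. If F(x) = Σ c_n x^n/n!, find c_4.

304

The EGF product rule gives c_4 = Σ_{k_1+k_2=4} C(4; k_1,k_2) · ∏ g_i(k_i), where e^{2x} gives (2)^k; (1+x)^3 gives the falling factorial (3)_k.
g_1(k) for k = 0…4: 1, 2, 4, 8, 16.
g_2(k) for k = 0…4: 1, 3, 6, 6, 0.
c_4 = Σ_k C(4,k)·g_1(k)·g_2(4−k) = 4·2·6 + 6·4·6 + 4·8·3 + 1·16·1 = 48 + 144 + 96 + 16 = 304.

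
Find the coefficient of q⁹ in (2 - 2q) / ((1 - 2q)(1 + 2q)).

-512

Partial fractions give a closed form: a_n = (1/2)·2^n + (3/2)·(-2)^n.
At n = 9: a_9 = -512.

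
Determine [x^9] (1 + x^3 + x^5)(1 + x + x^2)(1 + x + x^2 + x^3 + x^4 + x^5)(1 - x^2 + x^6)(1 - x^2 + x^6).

(1 + x^3 + x^5) has coefficients 1,0,0,1,0,1 for degrees 0…5.
(1 + x + x^2) has coefficients 1,1,1,0,0,0,0,0,0,0 for degrees 0…9.
Multiplying by (1 + x + x^2 + x^3 + x^4 + x^5) gives running coefficients 1,2,3,3,3,3,2,1,0,0 for degrees 0…9.
Multiplying by (1 - x^2 + x^6) gives running coefficients 1,2,2,1,0,0,0,0,1,2 for degrees 0…9.
Finally multiplying by (1 - x^2 + x^6), the product of all factors after the first has coefficients 1,2,1,-1,-2,-1,1,2,3,3 for degrees 0…9.
[x^9] = 1·3 + 1·1 + 1·(-2) = 2.

2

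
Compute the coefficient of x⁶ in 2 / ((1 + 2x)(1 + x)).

254

Partial fractions give a closed form: a_n = (4)·(-2)^n + (-2)·(-1)^n.
At n = 6: a_6 = 254.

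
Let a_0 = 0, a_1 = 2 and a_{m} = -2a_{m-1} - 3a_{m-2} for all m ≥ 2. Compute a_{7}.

The ordinary generating function has denominator 1 + 2t + 3t^2.
Iterating the recurrence: a_0,…,a_{7} = 0, 2, -4, 2, 8, -22, 20, 26.

26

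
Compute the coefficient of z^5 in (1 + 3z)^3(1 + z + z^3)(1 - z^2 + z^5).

-27

(1 + 3z)^3 has coefficients 1,9,27,27 for degrees 0…3.
(1 + z + z^3) has coefficients 1,1,0,1,0,0 for degrees 0…5.
Finally multiplying by (1 - z^2 + z^5), the product of all factors after the first has coefficients 1,1,-1,0,0,0 for degrees 0…5.
[z^5] = 1·0 + 9·0 + 27·0 + 27·(-1) = -27.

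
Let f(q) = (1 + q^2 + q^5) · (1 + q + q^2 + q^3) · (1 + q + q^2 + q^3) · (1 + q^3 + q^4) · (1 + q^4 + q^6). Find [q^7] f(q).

(1 + q^2 + q^5) has coefficients 1,0,1,0,0,1 for degrees 0…5.
(1 + q + q^2 + q^3) has coefficients 1,1,1,1,0,0,0,0 for degrees 0…7.
Multiplying by (1 + q + q^2 + q^3) gives running coefficients 1,2,3,4,3,2,1,0 for degrees 0…7.
Multiplying by (1 + q^3 + q^4) gives running coefficients 1,2,3,5,6,7,8,7 for degrees 0…7.
Finally multiplying by (1 + q^4 + q^6), the product of all factors after the first has coefficients 1,2,3,5,7,9,12,14 for degrees 0…7.
[q^7] = 1·14 + 1·9 + 1·3 = 26.

26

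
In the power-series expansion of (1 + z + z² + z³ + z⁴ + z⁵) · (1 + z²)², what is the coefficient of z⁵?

(1 + z + z² + z³ + z⁴ + z⁵) has coefficients 1,1,1,1,1,1 for degrees 0…5.
(1 + z²)² has coefficients 1,0,2,0,1,0 for degrees 0…5.
[z⁵] = 1·0 + 1·1 + 1·0 + 1·2 + 1·0 + 1·1 = 4.

4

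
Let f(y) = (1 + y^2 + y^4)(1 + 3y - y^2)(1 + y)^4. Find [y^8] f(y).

(1 + y^2 + y^4) has coefficients 1,0,1,0,1 for degrees 0…4.
(1 + 3y - y^2) has coefficients 1,3,-1,0,0,0,0,0,0 for degrees 0…8.
Finally multiplying by (1 + y)^4, the product of all factors after the first has coefficients 1,7,17,18,7,-1,-1,0,0 for degrees 0…8.
[y^8] = 1·0 + 1·(-1) + 1·7 = 6.

6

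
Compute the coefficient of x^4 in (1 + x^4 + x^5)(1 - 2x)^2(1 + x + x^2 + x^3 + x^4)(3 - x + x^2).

6

(1 + x^4 + x^5) has coefficients 1,0,0,0,1 for degrees 0…4.
(1 - 2x)^2 has coefficients 1,-4,4,0,0 for degrees 0…4.
Multiplying by (1 + x + x^2 + x^3 + x^4) gives running coefficients 1,-3,1,1,1 for degrees 0…4.
Finally multiplying by (3 - x + x^2), the product of all factors after the first has coefficients 3,-10,7,-1,3 for degrees 0…4.
[x^4] = 1·3 + 1·3 = 6.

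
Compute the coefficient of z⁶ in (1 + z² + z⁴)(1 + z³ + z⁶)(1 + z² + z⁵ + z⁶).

3

(1 + z² + z⁴) has coefficients 1,0,1,0,1 for degrees 0…4.
(1 + z³ + z⁶) has coefficients 1,0,0,1,0,0,1 for degrees 0…6.
Finally multiplying by (1 + z² + z⁵ + z⁶), the product of all factors after the first has coefficients 1,0,1,1,0,2,2 for degrees 0…6.
[z⁶] = 1·2 + 1·0 + 1·1 = 3.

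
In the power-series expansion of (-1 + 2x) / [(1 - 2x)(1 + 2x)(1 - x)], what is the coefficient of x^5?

The denominator gives the recurrence a_n = a_(n−1) + 4a_(n−2) − 4a_(n−3) for n ≥ 3; the numerator fixes a_0 = -1, a_1 = 1, a_2 = -3.
Iterating: -1, 1, -3, 5, -11, 21, so a_5 = 21.

21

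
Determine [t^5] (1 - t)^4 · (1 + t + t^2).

(1 - t)^4 has coefficients 1,-4,6,-4,1 for degrees 0…4.
(1 + t + t^2) has coefficients 1,1,1,0,0,0 for degrees 0…5.
[t^5] = 1·0 − 4·0 + 6·0 − 4·1 + 1·1 = -3.

-3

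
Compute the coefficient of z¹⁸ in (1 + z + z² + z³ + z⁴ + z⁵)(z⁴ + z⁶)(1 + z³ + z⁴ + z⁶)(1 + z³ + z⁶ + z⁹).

14

(1 + z + z² + z³ + z⁴ + z⁵) has coefficients 1,1,1,1,1,1 for degrees 0…5.
(z⁴ + z⁶) has coefficients 0,0,0,0,1,0,1,0,0,0,0,0,0,0,0,0,0,0,0 for degrees 0…18.
Multiplying by (1 + z³ + z⁴ + z⁶) gives running coefficients 0,0,0,0,1,0,1,1,1,1,2,0,1,0,0,0,0,0,0 for degrees 0…18.
Finally multiplying by (1 + z³ + z⁶ + z⁹), the product of all factors after the first has coefficients 0,0,0,0,1,0,1,2,1,2,4,1,3,4,1,3,3,1,2 for degrees 0…18.
[z¹⁸] = 1·2 + 1·1 + 1·3 + 1·3 + 1·1 + 1·4 = 14.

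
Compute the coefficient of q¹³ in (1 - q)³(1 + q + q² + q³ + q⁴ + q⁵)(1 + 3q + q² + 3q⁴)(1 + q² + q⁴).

5

(1 - q)³ has coefficients 1,-3,3,-1 for degrees 0…3.
(1 + q + q² + q³ + q⁴ + q⁵) has coefficients 1,1,1,1,1,1,0,0,0,0,0,0,0,0 for degrees 0…13.
Multiplying by (1 + 3q + q² + 3q⁴) gives running coefficients 1,4,5,5,8,8,7,4,3,3,0,0,0,0 for degrees 0…13.
Finally multiplying by (1 + q² + q⁴), the product of all factors after the first has coefficients 1,4,6,9,14,17,20,17,18,15,10,7,3,3 for degrees 0…13.
[q¹³] = 1·3 − 3·3 + 3·7 − 1·10 = 5.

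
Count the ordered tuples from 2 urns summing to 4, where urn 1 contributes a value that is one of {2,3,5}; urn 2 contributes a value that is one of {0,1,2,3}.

The generating function for the choices is (z^2 + z^3 + z^5)·(1 + z + z^2 + z^3); the count is [z^4].
(z^2 + z^3 + z^5) has coefficients 0,0,1,1,0 for degrees 0…4.
(1 + z + z^2 + z^3) has coefficients 1,1,1,1,0 for degrees 0…4.
[z^4] = 1·1 + 1·1 = 2.

2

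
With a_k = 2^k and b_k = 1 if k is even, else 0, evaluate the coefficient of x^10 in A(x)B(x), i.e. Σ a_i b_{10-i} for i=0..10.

1365

The convolution is the t^10 coefficient of A(t)B(t).
Σ = 1·1 + 2·0 + 4·1 + 8·0 + 16·1 + 32·0 + 64·1 + 128·0 + 256·1 + 512·0 + 1024·1 = 1365.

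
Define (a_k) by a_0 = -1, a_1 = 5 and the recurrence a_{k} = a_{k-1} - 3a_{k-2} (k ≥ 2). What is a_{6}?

The ordinary generating function has denominator 1 - y + 3y^2.
Iterating the recurrence: a_0,…,a_{6} = -1, 5, 8, -7, -31, -10, 83.

83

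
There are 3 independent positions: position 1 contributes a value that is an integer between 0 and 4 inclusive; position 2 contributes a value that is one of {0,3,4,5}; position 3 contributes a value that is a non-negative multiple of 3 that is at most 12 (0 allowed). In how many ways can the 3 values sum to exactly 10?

The generating function for the choices is (1 + q + q^2 + q^3 + q^4)·(1 + q^3 + q^4 + q^5)·(1 + q^3 + q^6 + q^9 + q^12); the count is [q^10].
(1 + q + q^2 + q^3 + q^4) has coefficients 1,1,1,1,1 for degrees 0…4.
(1 + q^3 + q^4 + q^5) has coefficients 1,0,0,1,1,1,0,0,0,0,0 for degrees 0…10.
Finally multiplying by (1 + q^3 + q^6 + q^9 + q^12), the product of all factors after the first has coefficients 1,0,0,2,1,1,2,1,1,2,1 for degrees 0…10.
[q^10] = 1·1 + 1·2 + 1·1 + 1·1 + 1·2 = 7.

7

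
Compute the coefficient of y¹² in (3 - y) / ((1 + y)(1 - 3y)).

1062883

Partial fractions give a closed form: a_n = (1)·(-1)^n + (2)·3^n.
At n = 12: a_12 = 1062883.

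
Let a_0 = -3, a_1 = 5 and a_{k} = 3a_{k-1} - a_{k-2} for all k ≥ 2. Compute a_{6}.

The ordinary generating function has denominator 1 - 3y + y^2.
Iterating the recurrence: a_0,…,a_{6} = -3, 5, 18, 49, 129, 338, 885.

885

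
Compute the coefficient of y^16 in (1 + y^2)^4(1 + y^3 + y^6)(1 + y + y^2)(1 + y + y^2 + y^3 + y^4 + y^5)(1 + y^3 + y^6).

194

(1 + y^2)^4 has coefficients 1,0,4,0,6,0,4,0,1 for degrees 0…8.
(1 + y^3 + y^6) has coefficients 1,0,0,1,0,0,1,0,0,0,0,0,0,0,0,0,0 for degrees 0…16.
Multiplying by (1 + y + y^2) gives running coefficients 1,1,1,1,1,1,1,1,1,0,0,0,0,0,0,0,0 for degrees 0…16.
Multiplying by (1 + y + y^2 + y^3 + y^4 + y^5) gives running coefficients 1,2,3,4,5,6,6,6,6,5,4,3,2,1,0,0,0 for degrees 0…16.
Finally multiplying by (1 + y^3 + y^6), the product of all factors after the first has coefficients 1,2,3,5,7,9,11,13,15,15,15,15,13,11,9,7,5 for degrees 0…16.
[y^16] = 1·5 + 4·9 + 6·13 + 4·15 + 1·15 = 194.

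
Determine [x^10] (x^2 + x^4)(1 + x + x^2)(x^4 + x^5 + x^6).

(x^2 + x^4) has coefficients 0,0,1,0,1 for degrees 0…4.
(1 + x + x^2) has coefficients 1,1,1,0,0,0,0,0,0,0,0 for degrees 0…10.
Finally multiplying by (x^4 + x^5 + x^6), the product of all factors after the first has coefficients 0,0,0,0,1,2,3,2,1,0,0 for degrees 0…10.
[x^10] = 1·1 + 1·3 = 4.

4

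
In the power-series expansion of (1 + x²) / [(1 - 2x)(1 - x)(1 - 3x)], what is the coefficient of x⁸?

Partial fractions give a closed form: a_n = (-5)·2^n + (1)·1^n + (5)·3^n.
At n = 8: a_8 = 31526.

31526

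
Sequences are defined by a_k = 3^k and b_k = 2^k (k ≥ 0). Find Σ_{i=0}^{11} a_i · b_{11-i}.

Write out a_i and b_{11-i} for i = 0,…,11 and sum the products.
Σ = 1·2048 + 3·1024 + 9·512 + 27·256 + 81·128 + 243·64 + 729·32 + 2187·16 + 6561·8 + 19683·4 + 59049·2 + 177147·1 = 527345.

527345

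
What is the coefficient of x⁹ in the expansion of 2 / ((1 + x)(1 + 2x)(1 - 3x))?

16896

Partial fractions give a closed form: a_n = (-1/2)·(-1)^n + (8/5)·(-2)^n + (9/10)·3^n.
At n = 9: a_9 = 16896.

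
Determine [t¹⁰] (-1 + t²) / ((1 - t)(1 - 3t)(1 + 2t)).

-47444

Partial fractions give a closed form: a_n = (-4/5)·3^n + (-1/5)·(-2)^n.
At n = 10: a_10 = -47444.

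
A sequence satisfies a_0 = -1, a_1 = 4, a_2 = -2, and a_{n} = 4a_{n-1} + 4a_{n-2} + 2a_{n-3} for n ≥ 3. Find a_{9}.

The ordinary generating function has denominator 1 - 4y - 4y^2 - 2y^3.
Iterating the recurrence: a_0,…,a_{9} = -1, 4, -2, 6, 24, 116, 572, 2800, 13720, 67224.

67224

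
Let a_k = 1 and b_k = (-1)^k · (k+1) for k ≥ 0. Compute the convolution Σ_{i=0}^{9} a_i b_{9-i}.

-5

This is [x^9] in the product of the two ordinary generating functions.
Σ = 1·(-10) + 1·9 + 1·(-8) + 1·7 + 1·(-6) + 1·5 + 1·(-4) + 1·3 + 1·(-2) + 1·1 = -5.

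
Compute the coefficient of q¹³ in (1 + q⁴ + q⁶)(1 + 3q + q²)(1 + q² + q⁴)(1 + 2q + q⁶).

(1 + q⁴ + q⁶) has coefficients 1,0,0,0,1,0,1 for degrees 0…6.
(1 + 3q + q²) has coefficients 1,3,1,0,0,0,0,0,0,0,0,0,0,0 for degrees 0…13.
Multiplying by (1 + q² + q⁴) gives running coefficients 1,3,2,3,2,3,1,0,0,0,0,0,0,0 for degrees 0…13.
Finally multiplying by (1 + 2q + q⁶), the product of all factors after the first has coefficients 1,5,8,7,8,7,8,5,2,3,2,3,1,0 for degrees 0…13.
[q¹³] = 1·0 + 1·3 + 1·5 = 8.

8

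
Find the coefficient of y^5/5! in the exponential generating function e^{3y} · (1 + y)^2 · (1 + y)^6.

80763

The EGF product rule gives c_5 = Σ_{k_1+k_2+k_3=5} C(5; k_1,k_2,k_3) · ∏ g_i(k_i), where e^{3y} gives (3)^k; (1+y)^2 gives the falling factorial (2)_k; (1+y)^6 gives the falling factorial (6)_k.
g_1(k) for k = 0…5: 1, 3, 9, 27, 81, 243.
g_2(k) for k = 0…5: 1, 2, 2, 0, 0, 0.
g_3(k) for k = 0…5: 1, 6, 30, 120, 360, 720.
First combine the last two factors: h(k) = Σ_j C(k,j)·g_2(j)·g_3(k−j) for k = 0…5: 1, 8, 56, 336, 1680, 6720.
c_5 = Σ_k C(5,k)·g_1(k)·h(5−k) = 1·1·6720 + 5·3·1680 + 10·9·336 + 10·27·56 + 5·81·8 + 1·243·1 = 6720 + 25200 + 30240 + 15120 + 3240 + 243 = 80763.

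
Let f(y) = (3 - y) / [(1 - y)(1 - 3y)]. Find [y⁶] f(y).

2915

The denominator gives the recurrence a_n = 4a_(n−1) − 3a_(n−2) for n ≥ 3; the numerator fixes a_0 = 3, a_1 = 11, a_2 = 35.
Iterating: 3, 11, 35, 107, 323, 971, 2915, so a_6 = 2915.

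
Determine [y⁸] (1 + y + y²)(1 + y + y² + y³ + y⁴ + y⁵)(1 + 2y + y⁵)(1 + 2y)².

(1 + y + y²) has coefficients 1,1,1 for degrees 0…2.
(1 + y + y² + y³ + y⁴ + y⁵) has coefficients 1,1,1,1,1,1,0,0,0 for degrees 0…8.
Multiplying by (1 + 2y + y⁵) gives running coefficients 1,3,3,3,3,4,3,1,1 for degrees 0…8.
Finally multiplying by (1 + 2y)², the product of all factors after the first has coefficients 1,7,19,27,27,28,31,29,17 for degrees 0…8.
[y⁸] = 1·17 + 1·29 + 1·31 = 77.

77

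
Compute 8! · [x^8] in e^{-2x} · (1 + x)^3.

-2816

The EGF product rule gives c_8 = Σ_{k_1+k_2=8} C(8; k_1,k_2) · ∏ g_i(k_i), where e^{-2x} gives (-2)^k; (1+x)^3 gives the falling factorial (3)_k.
g_1(k) for k = 0…8: 1, -2, 4, -8, 16, -32, 64, -128, 256.
g_2(k) for k = 0…8: 1, 3, 6, 6, 0, 0, 0, 0, 0.
c_8 = Σ_k C(8,k)·g_1(k)·g_2(8−k) = 56·(-32)·6 + 28·64·6 + 8·(-128)·3 + 1·256·1 = −10752 + 10752 − 3072 + 256 = -2816.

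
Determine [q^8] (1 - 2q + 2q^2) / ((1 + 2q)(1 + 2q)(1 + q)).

The denominator gives the recurrence a_n = −5a_(n−1) − 8a_(n−2) − 4a_(n−3) for n ≥ 3; the numerator fixes a_0 = 1, a_1 = -7, a_2 = 29.
Iterating: 1, -7, 29, -93, 261, -677, 1669, -3973, 9221, so a_8 = 9221.

9221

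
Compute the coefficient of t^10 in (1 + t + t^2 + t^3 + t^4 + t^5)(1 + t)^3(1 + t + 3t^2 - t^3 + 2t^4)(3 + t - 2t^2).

(1 + t + t^2 + t^3 + t^4 + t^5) has coefficients 1,1,1,1,1,1 for degrees 0…5.
(1 + t)^3 has coefficients 1,3,3,1,0,0,0,0,0,0,0 for degrees 0…10.
Multiplying by (1 + t + 3t^2 - t^3 + 2t^4) gives running coefficients 1,4,9,12,9,6,5,2,0,0,0 for degrees 0…10.
Finally multiplying by (3 + t - 2t^2), the product of all factors after the first has coefficients 3,13,29,37,21,3,3,-1,-8,-4,0 for degrees 0…10.
[t^10] = 1·0 + 1·(-4) + 1·(-8) + 1·(-1) + 1·3 + 1·3 = -7.

-7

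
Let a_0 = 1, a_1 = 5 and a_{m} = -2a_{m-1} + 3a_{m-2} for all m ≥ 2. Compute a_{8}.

The ordinary generating function has denominator 1 + 2y - 3y^2.
Iterating the recurrence: a_0,…,a_{8} = 1, 5, -7, 29, -79, 245, -727, 2189, -6559.

-6559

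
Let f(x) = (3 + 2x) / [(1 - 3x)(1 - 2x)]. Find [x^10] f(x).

641347

Partial fractions give a closed form: a_n = (11)·3^n + (-8)·2^n.
At n = 10: a_10 = 641347.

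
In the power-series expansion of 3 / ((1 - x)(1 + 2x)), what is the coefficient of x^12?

The denominator gives the recurrence a_n = −a_(n−1) + 2a_(n−2) for n ≥ 2; the numerator fixes a_0 = 3, a_1 = -3.
Iterating: 3, -3, 9, -15, 33, -63, 129, -255, 513, -1023, 2049, -4095, 8193, so a_12 = 8193.

8193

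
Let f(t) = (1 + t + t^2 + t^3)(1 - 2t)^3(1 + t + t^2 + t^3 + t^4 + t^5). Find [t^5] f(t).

4

(1 + t + t^2 + t^3) has coefficients 1,1,1,1 for degrees 0…3.
(1 - 2t)^3 has coefficients 1,-6,12,-8,0,0 for degrees 0…5.
Finally multiplying by (1 + t + t^2 + t^3 + t^4 + t^5), the product of all factors after the first has coefficients 1,-5,7,-1,-1,-1 for degrees 0…5.
[t^5] = 1·(-1) + 1·(-1) + 1·(-1) + 1·7 = 4.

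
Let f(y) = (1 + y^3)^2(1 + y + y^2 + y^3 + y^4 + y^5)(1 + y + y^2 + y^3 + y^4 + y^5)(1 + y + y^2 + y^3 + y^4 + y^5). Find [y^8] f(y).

75

(1 + y^3)^2 has coefficients 1,0,0,2,0,0,1 for degrees 0…6.
(1 + y + y^2 + y^3 + y^4 + y^5) has coefficients 1,1,1,1,1,1,0,0,0 for degrees 0…8.
Multiplying by (1 + y + y^2 + y^3 + y^4 + y^5) gives running coefficients 1,2,3,4,5,6,5,4,3 for degrees 0…8.
Finally multiplying by (1 + y + y^2 + y^3 + y^4 + y^5), the product of all factors after the first has coefficients 1,3,6,10,15,21,25,27,27 for degrees 0…8.
[y^8] = 1·27 + 2·21 + 1·6 = 75.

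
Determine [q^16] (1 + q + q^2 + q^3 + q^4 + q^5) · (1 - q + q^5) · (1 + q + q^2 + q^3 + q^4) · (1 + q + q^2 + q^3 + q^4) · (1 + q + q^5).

(1 + q + q^2 + q^3 + q^4 + q^5) has coefficients 1,1,1,1,1,1 for degrees 0…5.
(1 - q + q^5) has coefficients 1,-1,0,0,0,1,0,0,0,0,0,0,0,0,0,0,0 for degrees 0…16.
Multiplying by (1 + q + q^2 + q^3 + q^4) gives running coefficients 1,0,0,0,0,0,1,1,1,1,0,0,0,0,0,0,0 for degrees 0…16.
Multiplying by (1 + q + q^2 + q^3 + q^4) gives running coefficients 1,1,1,1,1,0,1,2,3,4,4,3,2,1,0,0,0 for degrees 0…16.
Finally multiplying by (1 + q + q^5), the product of all factors after the first has coefficients 1,2,2,2,2,2,2,4,6,8,8,8,7,6,5,4,3 for degrees 0…16.
[q^16] = 1·3 + 1·4 + 1·5 + 1·6 + 1·7 + 1·8 = 33.

33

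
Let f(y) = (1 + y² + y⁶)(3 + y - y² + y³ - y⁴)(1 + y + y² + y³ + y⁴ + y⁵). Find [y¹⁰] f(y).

3

(1 + y² + y⁶) has coefficients 1,0,1,0,0,0,1 for degrees 0…6.
(3 + y - y² + y³ - y⁴) has coefficients 3,1,-1,1,-1,0,0,0,0,0,0 for degrees 0…10.
Finally multiplying by (1 + y + y² + y³ + y⁴ + y⁵), the product of all factors after the first has coefficients 3,4,3,4,3,3,0,-1,0,-1,0 for degrees 0…10.
[y¹⁰] = 1·0 + 1·0 + 1·3 = 3.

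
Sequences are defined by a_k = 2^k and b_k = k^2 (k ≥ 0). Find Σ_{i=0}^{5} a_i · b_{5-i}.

141

The convolution is the t^5 coefficient of A(t)B(t).
Σ = 1·25 + 2·16 + 4·9 + 8·4 + 16·1 + 32·0 = 141.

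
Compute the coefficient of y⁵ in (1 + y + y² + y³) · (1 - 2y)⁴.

(1 + y + y² + y³) has coefficients 1,1,1,1 for degrees 0…3.
(1 - 2y)⁴ has coefficients 1,-8,24,-32,16,0 for degrees 0…5.
[y⁵] = 1·0 + 1·16 + 1·(-32) + 1·24 = 8.

8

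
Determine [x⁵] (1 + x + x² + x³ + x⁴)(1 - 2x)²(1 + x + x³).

(1 + x + x² + x³ + x⁴) has coefficients 1,1,1,1,1 for degrees 0…4.
(1 - 2x)² has coefficients 1,-4,4,0,0,0 for degrees 0…5.
Finally multiplying by (1 + x + x³), the product of all factors after the first has coefficients 1,-3,0,5,-4,4 for degrees 0…5.
[x⁵] = 1·4 + 1·(-4) + 1·5 + 1·0 + 1·(-3) = 2.

2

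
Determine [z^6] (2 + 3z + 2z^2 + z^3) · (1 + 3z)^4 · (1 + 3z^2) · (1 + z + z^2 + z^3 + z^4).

5490

(2 + 3z + 2z^2 + z^3) has coefficients 2,3,2,1 for degrees 0…3.
(1 + 3z)^4 has coefficients 1,12,54,108,81,0,0 for degrees 0…6.
Multiplying by (1 + 3z^2) gives running coefficients 1,12,57,144,243,324,243 for degrees 0…6.
Finally multiplying by (1 + z + z^2 + z^3 + z^4), the product of all factors after the first has coefficients 1,13,70,214,457,780,1011 for degrees 0…6.
[z^6] = 2·1011 + 3·780 + 2·457 + 1·214 = 5490.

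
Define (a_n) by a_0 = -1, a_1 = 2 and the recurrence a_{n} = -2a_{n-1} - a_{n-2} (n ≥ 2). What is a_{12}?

The ordinary generating function has denominator 1 + 2y + y^2.
Iterating the recurrence: a_0,…,a_{12} = -1, 2, -3, 4, -5, 6, -7, 8, -9, 10, -11, 12, -13.

-13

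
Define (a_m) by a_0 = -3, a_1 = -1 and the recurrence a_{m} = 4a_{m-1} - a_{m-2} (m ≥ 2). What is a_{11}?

The ordinary generating function has denominator 1 - 4q + q^2.
Iterating the recurrence: a_0,…,a_{11} = -3, -1, -1, -3, -11, -41, -153, -571, -2131, -7953, -29681, -110771.

-110771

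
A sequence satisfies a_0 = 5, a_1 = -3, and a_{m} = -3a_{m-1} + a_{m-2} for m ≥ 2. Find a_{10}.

The ordinary generating function has denominator 1 + 3x - x^2.
Iterating the recurrence: a_0,…,a_{10} = 5, -3, 14, -45, 149, -492, 1625, -5367, 17726, -58545, 193361.

193361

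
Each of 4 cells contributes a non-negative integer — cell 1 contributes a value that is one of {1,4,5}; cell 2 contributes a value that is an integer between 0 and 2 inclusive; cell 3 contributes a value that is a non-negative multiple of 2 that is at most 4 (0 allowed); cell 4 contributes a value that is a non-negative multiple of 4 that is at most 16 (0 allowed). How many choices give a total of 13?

The generating function for the choices is (z + z⁴ + z⁵)·(1 + z + z²)·(1 + z² + z⁴)·(1 + z⁴ + z⁸ + z¹² + z¹⁶); the count is [z¹³].
(z + z⁴ + z⁵) has coefficients 0,1,0,0,1,1 for degrees 0…5.
(1 + z + z²) has coefficients 1,1,1,0,0,0,0,0,0,0,0,0,0,0 for degrees 0…13.
Multiplying by (1 + z² + z⁴) gives running coefficients 1,1,2,1,2,1,1,0,0,0,0,0,0,0 for degrees 0…13.
Finally multiplying by (1 + z⁴ + z⁸ + z¹² + z¹⁶), the product of all factors after the first has coefficients 1,1,2,1,3,2,3,1,3,2,3,1,3,2 for degrees 0…13.
[z¹³] = 1·3 + 1·2 + 1·3 = 8.

8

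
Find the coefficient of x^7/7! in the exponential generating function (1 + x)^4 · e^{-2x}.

320

The EGF product rule gives c_7 = Σ_{k_1+k_2=7} C(7; k_1,k_2) · ∏ g_i(k_i), where (1+x)^4 gives the falling factorial (4)_k; e^{-2x} gives (-2)^k.
g_1(k) for k = 0…7: 1, 4, 12, 24, 24, 0, 0, 0.
g_2(k) for k = 0…7: 1, -2, 4, -8, 16, -32, 64, -128.
c_7 = Σ_k C(7,k)·g_1(k)·g_2(7−k) = 1·1·(-128) + 7·4·64 + 21·12·(-32) + 35·24·16 + 35·24·(-8) = −128 + 1792 − 8064 + 13440 − 6720 = 320.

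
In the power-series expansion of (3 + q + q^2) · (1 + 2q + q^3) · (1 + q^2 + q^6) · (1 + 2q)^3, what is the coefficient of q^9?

151

(3 + q + q^2) has coefficients 3,1,1 for degrees 0…2.
(1 + 2q + q^3) has coefficients 1,2,0,1,0,0,0,0,0,0 for degrees 0…9.
Multiplying by (1 + q^2 + q^6) gives running coefficients 1,2,1,3,0,1,1,2,0,1 for degrees 0…9.
Finally multiplying by (1 + 2q)^3, the product of all factors after the first has coefficients 1,8,25,41,46,45,31,20,32,33 for degrees 0…9.
[q^9] = 3·33 + 1·32 + 1·20 = 151.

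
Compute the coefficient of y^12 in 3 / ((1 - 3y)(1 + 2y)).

The denominator gives the recurrence a_n = a_(n−1) + 6a_(n−2) for n ≥ 2; the numerator fixes a_0 = 3, a_1 = 3.
Iterating: 3, 3, 21, 39, 165, 399, 1389, 3783, 12117, 34815, 107517, 316407, 961509, so a_12 = 961509.

961509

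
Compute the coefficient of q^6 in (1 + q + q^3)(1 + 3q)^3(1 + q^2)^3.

244

(1 + q + q^3) has coefficients 1,1,0,1 for degrees 0…3.
(1 + 3q)^3 has coefficients 1,9,27,27,0,0,0 for degrees 0…6.
Finally multiplying by (1 + q^2)^3, the product of all factors after the first has coefficients 1,9,30,54,84,108,82 for degrees 0…6.
[q^6] = 1·82 + 1·108 + 1·54 = 244.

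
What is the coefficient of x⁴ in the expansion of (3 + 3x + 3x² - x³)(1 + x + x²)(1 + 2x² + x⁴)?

(3 + 3x + 3x² - x³) has coefficients 3,3,3,-1 for degrees 0…3.
(1 + x + x²) has coefficients 1,1,1,0,0 for degrees 0…4.
Finally multiplying by (1 + 2x² + x⁴), the product of all factors after the first has coefficients 1,1,3,2,3 for degrees 0…4.
[x⁴] = 3·3 + 3·2 + 3·3 − 1·1 = 23.

23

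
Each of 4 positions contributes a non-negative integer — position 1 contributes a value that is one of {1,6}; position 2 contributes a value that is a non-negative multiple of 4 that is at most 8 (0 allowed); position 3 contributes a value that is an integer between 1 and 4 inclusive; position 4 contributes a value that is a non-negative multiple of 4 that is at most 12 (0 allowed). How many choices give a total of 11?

The generating function for the choices is (z + z⁶)·(1 + z⁴ + z⁸)·(z + z² + z³ + z⁴)·(1 + z⁴ + z⁸ + z¹²); the count is [z¹¹].
(z + z⁶) has coefficients 0,1,0,0,0,0,1 for degrees 0…6.
(1 + z⁴ + z⁸) has coefficients 1,0,0,0,1,0,0,0,1,0,0,0 for degrees 0…11.
Multiplying by (z + z² + z³ + z⁴) gives running coefficients 0,1,1,1,1,1,1,1,1,1,1,1 for degrees 0…11.
Finally multiplying by (1 + z⁴ + z⁸ + z¹²), the product of all factors after the first has coefficients 0,1,1,1,1,2,2,2,2,3,3,3 for degrees 0…11.
[z¹¹] = 1·3 + 1·2 = 5.

5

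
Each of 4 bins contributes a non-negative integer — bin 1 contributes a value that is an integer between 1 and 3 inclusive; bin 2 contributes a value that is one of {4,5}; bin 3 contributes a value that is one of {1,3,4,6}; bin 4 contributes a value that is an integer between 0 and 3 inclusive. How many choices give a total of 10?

13

The generating function for the choices is (t + t^2 + t^3)·(t^4 + t^5)·(t + t^3 + t^4 + t^6)·(1 + t + t^2 + t^3); the count is [t^10].
(t + t^2 + t^3) has coefficients 0,1,1,1 for degrees 0…3.
(t^4 + t^5) has coefficients 0,0,0,0,1,1,0,0,0,0,0 for degrees 0…10.
Multiplying by (t + t^3 + t^4 + t^6) gives running coefficients 0,0,0,0,0,1,1,1,2,1,1 for degrees 0…10.
Finally multiplying by (1 + t + t^2 + t^3), the product of all factors after the first has coefficients 0,0,0,0,0,1,2,3,5,5,5 for degrees 0…10.
[t^10] = 1·5 + 1·5 + 1·3 = 13.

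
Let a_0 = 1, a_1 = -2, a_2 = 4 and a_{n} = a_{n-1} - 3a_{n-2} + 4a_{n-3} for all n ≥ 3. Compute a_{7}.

114

The ordinary generating function has denominator 1 - t + 3t^2 - 4t^3.
Iterating the recurrence: a_0,…,a_{7} = 1, -2, 4, 14, -6, -32, 42, 114.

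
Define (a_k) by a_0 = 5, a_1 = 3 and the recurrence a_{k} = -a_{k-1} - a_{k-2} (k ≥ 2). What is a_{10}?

The ordinary generating function has denominator 1 + q + q^2.
Iterating the recurrence: a_0,…,a_{10} = 5, 3, -8, 5, 3, -8, 5, 3, -8, 5, 3.

3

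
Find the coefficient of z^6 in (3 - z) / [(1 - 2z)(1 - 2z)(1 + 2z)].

672

The denominator gives the recurrence a_n = 2a_(n−1) + 4a_(n−2) − 8a_(n−3) for n ≥ 3; the numerator fixes a_0 = 3, a_1 = 5, a_2 = 22.
Iterating: 3, 5, 22, 40, 128, 240, 672, so a_6 = 672.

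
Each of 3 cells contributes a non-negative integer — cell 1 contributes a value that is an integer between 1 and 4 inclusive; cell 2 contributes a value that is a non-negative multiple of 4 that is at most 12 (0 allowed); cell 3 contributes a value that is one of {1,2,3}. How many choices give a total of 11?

The generating function for the choices is (z + z^2 + z^3 + z^4)·(1 + z^4 + z^8 + z^12)·(z + z^2 + z^3); the count is [z^11].
(z + z^2 + z^3 + z^4) has coefficients 0,1,1,1,1 for degrees 0…4.
(1 + z^4 + z^8 + z^12) has coefficients 1,0,0,0,1,0,0,0,1,0,0,0 for degrees 0…11.
Finally multiplying by (z + z^2 + z^3), the product of all factors after the first has coefficients 0,1,1,1,0,1,1,1,0,1,1,1 for degrees 0…11.
[z^11] = 1·1 + 1·1 + 1·0 + 1·1 = 3.

3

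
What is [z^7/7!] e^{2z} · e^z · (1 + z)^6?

The EGF product rule gives c_7 = Σ_{k_1+k_2+k_3=7} C(7; k_1,k_2,k_3) · ∏ g_i(k_i), where e^{2z} gives (2)^k; e^z gives (1)^k; (1+z)^6 gives the falling factorial (6)_k.
g_1(k) for k = 0…7: 1, 2, 4, 8, 16, 32, 64, 128.
g_2(k) for k = 0…7: 1, 1, 1, 1, 1, 1, 1, 1.
g_3(k) for k = 0…7: 1, 6, 30, 120, 360, 720, 720, 0.
First combine the last two factors: h(k) = Σ_j C(k,j)·g_2(j)·g_3(k−j) for k = 0…7: 1, 7, 43, 229, 1045, 4051, 13327, 37633.
c_7 = Σ_k C(7,k)·g_1(k)·h(7−k) = 1·1·37633 + 7·2·13327 + 21·4·4051 + 35·8·1045 + 35·16·229 + 21·32·43 + 7·64·7 + 1·128·1 = 37633 + 186578 + 340284 + 292600 + 128240 + 28896 + 3136 + 128 = 1017495.

1017495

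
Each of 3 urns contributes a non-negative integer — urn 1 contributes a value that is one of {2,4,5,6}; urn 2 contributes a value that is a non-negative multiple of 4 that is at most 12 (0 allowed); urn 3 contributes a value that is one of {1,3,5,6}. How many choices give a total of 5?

2

The generating function for the choices is (y² + y⁴ + y⁵ + y⁶)·(1 + y⁴ + y⁸ + y¹²)·(y + y³ + y⁵ + y⁶); the count is [y⁵].
(y² + y⁴ + y⁵ + y⁶) has coefficients 0,0,1,0,1,1 for degrees 0…5.
(1 + y⁴ + y⁸ + y¹²) has coefficients 1,0,0,0,1,0 for degrees 0…5.
Finally multiplying by (y + y³ + y⁵ + y⁶), the product of all factors after the first has coefficients 0,1,0,1,0,2 for degrees 0…5.
[y⁵] = 1·1 + 1·1 + 1·0 = 2.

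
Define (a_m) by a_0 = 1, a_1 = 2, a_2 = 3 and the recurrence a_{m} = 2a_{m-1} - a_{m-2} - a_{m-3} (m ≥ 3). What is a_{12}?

The ordinary generating function has denominator 1 - 2t + t^2 + t^3.
Iterating the recurrence: a_0,…,a_{12} = 1, 2, 3, 3, 1, -4, -12, -21, -26, -19, 9, 63, 136.

136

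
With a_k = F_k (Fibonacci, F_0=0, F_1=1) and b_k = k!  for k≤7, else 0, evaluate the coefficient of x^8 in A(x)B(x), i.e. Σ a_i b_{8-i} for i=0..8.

Write out a_i and b_{8-i} for i = 0,…,8 and sum the products.
Σ = 0·0 + 1·5040 + 1·720 + 2·120 + 3·24 + 5·6 + 8·2 + 13·1 + 21·1 = 6152.

6152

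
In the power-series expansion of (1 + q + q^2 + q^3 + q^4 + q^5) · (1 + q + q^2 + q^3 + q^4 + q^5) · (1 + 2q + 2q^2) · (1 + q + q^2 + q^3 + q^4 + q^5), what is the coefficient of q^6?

97

(1 + q + q^2 + q^3 + q^4 + q^5) has coefficients 1,1,1,1,1,1 for degrees 0…5.
(1 + q + q^2 + q^3 + q^4 + q^5) has coefficients 1,1,1,1,1,1,0 for degrees 0…6.
Multiplying by (1 + 2q + 2q^2) gives running coefficients 1,3,5,5,5,5,4 for degrees 0…6.
Finally multiplying by (1 + q + q^2 + q^3 + q^4 + q^5), the product of all factors after the first has coefficients 1,4,9,14,19,24,27 for degrees 0…6.
[q^6] = 1·27 + 1·24 + 1·19 + 1·14 + 1·9 + 1·4 = 97.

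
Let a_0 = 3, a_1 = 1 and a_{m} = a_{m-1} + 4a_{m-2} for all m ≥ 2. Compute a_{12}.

110373

The ordinary generating function has denominator 1 - t - 4t^2.
Iterating the recurrence: a_0,…,a_{12} = 3, 1, 13, 17, 69, 137, 413, 961, 2613, 6457, 16909, 42737, 110373.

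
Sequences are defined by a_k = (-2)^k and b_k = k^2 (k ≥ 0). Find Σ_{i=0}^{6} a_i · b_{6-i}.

This is [x^6] in the product of the two ordinary generating functions.
Σ = 1·36 − 2·25 + 4·16 − 8·9 + 16·4 − 32·1 + 64·0 = 10.

10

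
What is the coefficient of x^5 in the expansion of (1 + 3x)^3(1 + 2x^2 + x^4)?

(1 + 3x)^3 has coefficients 1,9,27,27 for degrees 0…3.
(1 + 2x^2 + x^4) has coefficients 1,0,2,0,1,0 for degrees 0…5.
[x^5] = 1·0 + 9·1 + 27·0 + 27·2 = 63.

63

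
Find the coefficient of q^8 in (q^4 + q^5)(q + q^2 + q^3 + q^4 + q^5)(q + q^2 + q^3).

5

(q^4 + q^5) has coefficients 0,0,0,0,1,1 for degrees 0…5.
(q + q^2 + q^3 + q^4 + q^5) has coefficients 0,1,1,1,1,1,0,0,0 for degrees 0…8.
Finally multiplying by (q + q^2 + q^3), the product of all factors after the first has coefficients 0,0,1,2,3,3,3,2,1 for degrees 0…8.
[q^8] = 1·3 + 1·2 = 5.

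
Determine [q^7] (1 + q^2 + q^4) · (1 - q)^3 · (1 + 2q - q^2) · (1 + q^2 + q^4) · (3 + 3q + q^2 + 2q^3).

6

(1 + q^2 + q^4) has coefficients 1,0,1,0,1 for degrees 0…4.
(1 - q)^3 has coefficients 1,-3,3,-1,0,0,0,0 for degrees 0…7.
Multiplying by (1 + 2q - q^2) gives running coefficients 1,-1,-4,8,-5,1,0,0 for degrees 0…7.
Multiplying by (1 + q^2 + q^4) gives running coefficients 1,-1,-3,7,-8,8,-9,9 for degrees 0…7.
Finally multiplying by (3 + 3q + q^2 + 2q^3), the product of all factors after the first has coefficients 3,0,-11,13,-8,1,3,-8 for degrees 0…7.
[q^7] = 1·(-8) + 1·1 + 1·13 = 6.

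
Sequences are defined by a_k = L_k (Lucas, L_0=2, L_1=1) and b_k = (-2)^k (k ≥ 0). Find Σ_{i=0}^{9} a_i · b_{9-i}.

-990

This is [x^9] in the product of the two ordinary generating functions.
Σ = 2·(-512) + 1·256 + 3·(-128) + 4·64 + 7·(-32) + 11·16 + 18·(-8) + 29·4 + 47·(-2) + 76·1 = -990.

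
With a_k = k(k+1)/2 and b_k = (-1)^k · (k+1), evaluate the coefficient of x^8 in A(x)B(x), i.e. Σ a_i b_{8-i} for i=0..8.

The convolution is the x^8 coefficient of A(x)B(x).
Σ = 0·9 + 1·(-8) + 3·7 + 6·(-6) + 10·5 + 15·(-4) + 21·3 + 28·(-2) + 36·1 = 10.

10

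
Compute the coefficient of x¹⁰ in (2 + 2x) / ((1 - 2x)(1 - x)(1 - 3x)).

The denominator gives the recurrence a_n = 6a_(n−1) − 11a_(n−2) + 6a_(n−3) for n ≥ 3; the numerator fixes a_0 = 2, a_1 = 14, a_2 = 62.
Iterating: 2, 14, 62, 230, 782, 2534, 7982, 24710, 75662, 230054, 696302, so a_10 = 696302.

696302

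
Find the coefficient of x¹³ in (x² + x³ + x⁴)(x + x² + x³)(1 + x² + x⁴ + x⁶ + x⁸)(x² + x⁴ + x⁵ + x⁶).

(x² + x³ + x⁴) has coefficients 0,0,1,1,1 for degrees 0…4.
(x + x² + x³) has coefficients 0,1,1,1,0,0,0,0,0,0,0,0,0,0 for degrees 0…13.
Multiplying by (1 + x² + x⁴ + x⁶ + x⁸) gives running coefficients 0,1,1,2,1,2,1,2,1,2,1,1,0,0 for degrees 0…13.
Finally multiplying by (x² + x⁴ + x⁵ + x⁶), the product of all factors after the first has coefficients 0,0,0,1,1,3,3,6,5,7,5,7,5,6 for degrees 0…13.
[x¹³] = 1·7 + 1·5 + 1·7 = 19.

19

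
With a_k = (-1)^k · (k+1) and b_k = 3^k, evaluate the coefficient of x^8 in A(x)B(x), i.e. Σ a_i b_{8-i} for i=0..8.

Write out a_i and b_{8-i} for i = 0,…,8 and sum the products.
Σ = 1·6561 − 2·2187 + 3·729 − 4·243 + 5·81 − 6·27 + 7·9 − 8·3 + 9·1 = 3693.

3693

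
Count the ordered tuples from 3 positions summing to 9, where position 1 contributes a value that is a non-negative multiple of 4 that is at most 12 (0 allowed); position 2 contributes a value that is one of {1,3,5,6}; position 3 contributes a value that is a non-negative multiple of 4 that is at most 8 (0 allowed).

The generating function for the choices is (1 + t⁴ + t⁸ + t¹²)·(t + t³ + t⁵ + t⁶)·(1 + t⁴ + t⁸); the count is [t⁹].
(1 + t⁴ + t⁸ + t¹²) has coefficients 1,0,0,0,1,0,0,0,1,0 for degrees 0…9.
(t + t³ + t⁵ + t⁶) has coefficients 0,1,0,1,0,1,1,0,0,0 for degrees 0…9.
Finally multiplying by (1 + t⁴ + t⁸), the product of all factors after the first has coefficients 0,1,0,1,0,2,1,1,0,2 for degrees 0…9.
[t⁹] = 1·2 + 1·2 + 1·1 = 5.

5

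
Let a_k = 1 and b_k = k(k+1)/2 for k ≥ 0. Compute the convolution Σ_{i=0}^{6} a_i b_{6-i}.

56

Write out a_i and b_{6-i} for i = 0,…,6 and sum the products.
Σ = 1·21 + 1·15 + 1·10 + 1·6 + 1·3 + 1·1 + 1·0 = 56.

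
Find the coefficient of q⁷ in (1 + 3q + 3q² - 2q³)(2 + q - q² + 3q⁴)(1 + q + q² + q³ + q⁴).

(1 + 3q + 3q² - 2q³) has coefficients 1,3,3,-2 for degrees 0…3.
(2 + q - q² + 3q⁴) has coefficients 2,1,-1,0,3,0,0,0 for degrees 0…7.
Finally multiplying by (1 + q + q² + q³ + q⁴), the product of all factors after the first has coefficients 2,3,2,2,5,3,2,3 for degrees 0…7.
[q⁷] = 1·3 + 3·2 + 3·3 − 2·5 = 8.

8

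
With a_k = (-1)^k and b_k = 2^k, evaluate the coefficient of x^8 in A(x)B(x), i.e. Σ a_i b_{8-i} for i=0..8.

171

The convolution is the t^8 coefficient of A(t)B(t).
Σ = 1·256 − 1·128 + 1·64 − 1·32 + 1·16 − 1·8 + 1·4 − 1·2 + 1·1 = 171.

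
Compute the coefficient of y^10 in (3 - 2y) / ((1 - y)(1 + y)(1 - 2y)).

The denominator gives the recurrence a_n = 2a_(n−1) + a_(n−2) − 2a_(n−3) for n ≥ 3; the numerator fixes a_0 = 3, a_1 = 4, a_2 = 11.
Iterating: 3, 4, 11, 20, 43, 84, 171, 340, 683, 1364, 2731, so a_10 = 2731.

2731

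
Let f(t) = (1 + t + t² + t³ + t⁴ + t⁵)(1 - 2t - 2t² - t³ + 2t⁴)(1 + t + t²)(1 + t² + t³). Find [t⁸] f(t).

(1 + t + t² + t³ + t⁴ + t⁵) has coefficients 1,1,1,1,1,1 for degrees 0…5.
(1 - 2t - 2t² - t³ + 2t⁴) has coefficients 1,-2,-2,-1,2,0,0,0,0 for degrees 0…8.
Multiplying by (1 + t + t²) gives running coefficients 1,-1,-3,-5,-1,1,2,0,0 for degrees 0…8.
Finally multiplying by (1 + t² + t³), the product of all factors after the first has coefficients 1,-1,-2,-5,-5,-7,-4,0,3 for degrees 0…8.
[t⁸] = 1·3 + 1·0 + 1·(-4) + 1·(-7) + 1·(-5) + 1·(-5) = -18.

-18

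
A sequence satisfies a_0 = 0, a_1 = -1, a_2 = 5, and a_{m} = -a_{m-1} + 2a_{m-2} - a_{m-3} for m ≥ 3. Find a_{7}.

-172

The ordinary generating function has denominator 1 + q - 2q^2 + q^3.
Iterating the recurrence: a_0,…,a_{7} = 0, -1, 5, -7, 18, -37, 80, -172.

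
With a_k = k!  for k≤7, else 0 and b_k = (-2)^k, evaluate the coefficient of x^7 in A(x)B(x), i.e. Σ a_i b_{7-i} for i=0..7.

The convolution is the t^7 coefficient of A(t)B(t).
Σ = 1·(-128) + 1·64 + 2·(-32) + 6·16 + 24·(-8) + 120·4 + 720·(-2) + 5040·1 = 3856.

3856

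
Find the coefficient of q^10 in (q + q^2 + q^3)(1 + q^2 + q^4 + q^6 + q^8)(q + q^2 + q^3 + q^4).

(q + q^2 + q^3) has coefficients 0,1,1,1 for degrees 0…3.
(1 + q^2 + q^4 + q^6 + q^8) has coefficients 1,0,1,0,1,0,1,0,1,0,0 for degrees 0…10.
Finally multiplying by (q + q^2 + q^3 + q^4), the product of all factors after the first has coefficients 0,1,1,2,2,2,2,2,2,2,2 for degrees 0…10.
[q^10] = 1·2 + 1·2 + 1·2 = 6.

6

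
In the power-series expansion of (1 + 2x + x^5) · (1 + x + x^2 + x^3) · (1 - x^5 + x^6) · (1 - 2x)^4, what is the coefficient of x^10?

-31

(1 + 2x + x^5) has coefficients 1,2,0,0,0,1 for degrees 0…5.
(1 + x + x^2 + x^3) has coefficients 1,1,1,1,0,0,0,0,0,0,0 for degrees 0…10.
Multiplying by (1 - x^5 + x^6) gives running coefficients 1,1,1,1,0,-1,0,0,0,1,0 for degrees 0…10.
Finally multiplying by (1 - 2x)^4, the product of all factors after the first has coefficients 1,-7,17,-15,0,7,-8,-8,32,-15,-8 for degrees 0…10.
[x^10] = 1·(-8) + 2·(-15) + 1·7 = -31.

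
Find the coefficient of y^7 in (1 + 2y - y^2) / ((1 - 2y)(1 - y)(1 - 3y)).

Partial fractions give a closed form: a_n = (-7)·2^n + (1)·1^n + (7)·3^n.
At n = 7: a_7 = 14414.

14414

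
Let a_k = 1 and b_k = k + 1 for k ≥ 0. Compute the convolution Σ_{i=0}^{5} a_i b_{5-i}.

Write out a_i and b_{5-i} for i = 0,…,5 and sum the products.
Σ = 1·6 + 1·5 + 1·4 + 1·3 + 1·2 + 1·1 = 21.

21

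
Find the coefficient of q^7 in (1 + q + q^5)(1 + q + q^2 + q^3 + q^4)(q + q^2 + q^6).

(1 + q + q^5) has coefficients 1,1,0,0,0,1 for degrees 0…5.
(1 + q + q^2 + q^3 + q^4) has coefficients 1,1,1,1,1,0,0,0 for degrees 0…7.
Finally multiplying by (q + q^2 + q^6), the product of all factors after the first has coefficients 0,1,2,2,2,2,2,1 for degrees 0…7.
[q^7] = 1·1 + 1·2 + 1·2 = 5.

5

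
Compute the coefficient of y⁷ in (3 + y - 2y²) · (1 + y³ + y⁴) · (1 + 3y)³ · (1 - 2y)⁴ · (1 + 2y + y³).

-1569

(3 + y - 2y²) has coefficients 3,1,-2 for degrees 0…2.
(1 + y³ + y⁴) has coefficients 1,0,0,1,1,0,0,0 for degrees 0…7.
Multiplying by (1 + 3y)³ gives running coefficients 1,9,27,28,10,36,54,27 for degrees 0…7.
Multiplying by (1 - 2y)⁴ gives running coefficients 1,1,-21,-4,162,-92,-458,587 for degrees 0…7.
Finally multiplying by (1 + 2y + y³), the product of all factors after the first has coefficients 1,3,-19,-45,155,211,-646,-167 for degrees 0…7.
[y⁷] = 3·(-167) + 1·(-646) − 2·211 = -1569.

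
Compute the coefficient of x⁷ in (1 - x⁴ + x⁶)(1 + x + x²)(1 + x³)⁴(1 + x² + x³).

9

(1 - x⁴ + x⁶) has coefficients 1,0,0,0,-1,0,1 for degrees 0…6.
(1 + x + x²) has coefficients 1,1,1,0,0,0,0,0 for degrees 0…7.
Multiplying by (1 + x³)⁴ gives running coefficients 1,1,1,4,4,4,6,6 for degrees 0…7.
Finally multiplying by (1 + x² + x³), the product of all factors after the first has coefficients 1,1,2,6,6,9,14,14 for degrees 0…7.
[x⁷] = 1·14 − 1·6 + 1·1 = 9.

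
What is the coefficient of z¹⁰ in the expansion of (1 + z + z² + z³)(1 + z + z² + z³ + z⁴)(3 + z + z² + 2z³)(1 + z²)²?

41

(1 + z + z² + z³) has coefficients 1,1,1,1 for degrees 0…3.
(1 + z + z² + z³ + z⁴) has coefficients 1,1,1,1,1,0,0,0,0,0,0 for degrees 0…10.
Multiplying by (3 + z + z² + 2z³) gives running coefficients 3,4,5,7,7,4,3,2,0,0,0 for degrees 0…10.
Finally multiplying by (1 + z²)², the product of all factors after the first has coefficients 3,4,11,15,20,22,22,17,13,8,3 for degrees 0…10.
[z¹⁰] = 1·3 + 1·8 + 1·13 + 1·17 = 41.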